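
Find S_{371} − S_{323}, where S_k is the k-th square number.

33312

371² = 137641 and 323² = 104329.
Difference: 137641 − 104329 = 33312.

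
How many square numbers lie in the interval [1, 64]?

The n-th square number is n².
Smallest index with value ≥ 1: n = 1 (giving 1).
Largest index with value ≤ 64: n = 8 (giving 64).
Indices 1 through 8: 8 terms.

8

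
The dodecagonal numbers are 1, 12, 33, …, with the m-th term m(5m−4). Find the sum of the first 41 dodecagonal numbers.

115661

Σ i(5i−4) = 5Σi² − 4Σi over i = 1..41.
Σi = 861 and Σi² = 23821.
5·23821 − 4·861 = 115661.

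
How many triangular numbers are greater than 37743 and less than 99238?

171

The n-th triangular number is n(n+1)/2.
Smallest index with value > 37743: n = 275 (giving 37950).
Largest index with value < 99238: n = 445 (giving 99235).
Indices 275 through 445: 171 terms.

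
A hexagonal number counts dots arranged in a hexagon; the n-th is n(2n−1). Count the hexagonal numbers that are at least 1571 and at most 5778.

The n-th hexagonal number is n(2n−1).
Smallest index with value ≥ 1571: n = 29 (giving 1653).
Largest index with value ≤ 5778: n = 54 (giving 5778).
Indices 29 through 54: 26 terms.

26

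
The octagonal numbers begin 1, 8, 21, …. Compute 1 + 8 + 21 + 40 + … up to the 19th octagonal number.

7030

Σ i(3i−2) = 3Σi² − 2Σi over i = 1..19.
Σi = 190 and Σi² = 2470.
3·2470 − 2·190 = 7030.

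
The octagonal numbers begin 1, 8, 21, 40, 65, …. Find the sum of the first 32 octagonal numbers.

33264

Σ i(3i−2) = 3Σi² − 2Σi over i = 1..32.
Σi = 528 and Σi² = 11440.
3·11440 − 2·528 = 33264.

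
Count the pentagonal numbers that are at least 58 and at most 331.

The n-th pentagonal number is n(3n−1)/2.
Smallest index with value ≥ 58: n = 7 (giving 70).
Largest index with value ≤ 331: n = 15 (giving 330).
Indices 7 through 15: 9 terms.

9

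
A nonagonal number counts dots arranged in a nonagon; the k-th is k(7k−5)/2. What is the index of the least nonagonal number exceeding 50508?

Solve n(7n−5)/2 > 50508 for integer n.
The largest n with value ≤ 50508 is 120 (since 50100 ≤ 50508 < 50941), so the first above is n = 121, value 50941.

121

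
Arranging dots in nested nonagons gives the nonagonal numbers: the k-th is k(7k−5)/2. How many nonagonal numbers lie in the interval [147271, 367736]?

The n-th nonagonal number is n(7n−5)/2.
Smallest index with value ≥ 147271: n = 206 (giving 148011).
Largest index with value ≤ 367736: n = 324 (giving 366606).
Indices 206 through 324: 119 terms.

119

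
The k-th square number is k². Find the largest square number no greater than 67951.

Solve n² ≤ 67951 for integer n.
n = 260 gives 67600 ≤ 67951, while n = 261 gives 68121 > 67951; so the answer is 67600.

67600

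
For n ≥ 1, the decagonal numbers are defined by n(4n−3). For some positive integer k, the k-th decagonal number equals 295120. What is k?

272

Set n(4n−3) = 295120, giving 4n² − 3n − 295120 = 0.
The discriminant is 9 + 16·295120 = 4721929, and √4721929 = 2173.
So n = (3 + 2173) / 8 = 2176/8 = 272.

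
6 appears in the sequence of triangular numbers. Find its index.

Set n(n+1)/2 = 6, giving n² + n − 12 = 0.
The discriminant is 1 + 8·6 = 49, and √49 = 7.
So n = (-1 + 7) / 2 = 6/2 = 3.

3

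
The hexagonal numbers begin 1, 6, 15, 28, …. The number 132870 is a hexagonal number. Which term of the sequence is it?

258

Set n(2n−1) = 132870, giving 2n² − n − 132870 = 0.
So n = (1 + 1031) / 4 = 1032/4 = 258.
Check: 258·(2·258 − 1) = 132870. ✓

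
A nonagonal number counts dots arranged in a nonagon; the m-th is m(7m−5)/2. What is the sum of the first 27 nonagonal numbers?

Σ i(7i−5)/2 = (7Σi² − 5Σi) / 2 over i = 1..27.
Σi = 378 and Σi² = 6930.
(7·6930 − 5·378) / 2 = 46620/2 = 23310.

23310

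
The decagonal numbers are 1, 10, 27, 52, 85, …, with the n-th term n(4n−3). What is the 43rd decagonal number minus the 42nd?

337

Consecutive decagonal numbers differ by 8n − 7: here 8·43 − 7 = 337.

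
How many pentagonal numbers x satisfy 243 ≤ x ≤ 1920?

The n-th pentagonal number is n(3n−1)/2.
Smallest index with value ≥ 243: n = 13 (giving 247).
Largest index with value ≤ 1920: n = 35 (giving 1820).
Indices 13 through 35: 23 terms.

23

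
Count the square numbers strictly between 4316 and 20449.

The n-th square number is n².
Smallest index with value > 4316: n = 66 (giving 4356).
Largest index with value < 20449: n = 142 (giving 20164).
Indices 66 through 142: 77 terms.

77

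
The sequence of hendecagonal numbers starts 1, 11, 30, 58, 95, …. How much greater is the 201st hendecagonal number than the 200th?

1801

Consecutive hendecagonal numbers differ by 9n − 8: here 9·201 − 8 = 1801.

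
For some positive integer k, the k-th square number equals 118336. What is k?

We need n² = 118336, so n = √118336 = 344.

344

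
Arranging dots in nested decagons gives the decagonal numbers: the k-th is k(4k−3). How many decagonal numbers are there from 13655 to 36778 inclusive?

38

The n-th decagonal number is n(4n−3).
Smallest index with value ≥ 13655: n = 59 (giving 13747).
Largest index with value ≤ 36778: n = 96 (giving 36576).
Indices 59 through 96: 38 terms.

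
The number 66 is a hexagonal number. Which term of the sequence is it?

6

Set n(2n−1) = 66, giving 2n² − n − 66 = 0.
So n = (1 + 23) / 4 = 24/4 = 6.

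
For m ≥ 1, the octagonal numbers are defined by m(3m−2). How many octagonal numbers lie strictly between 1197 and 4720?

19

The n-th octagonal number is n(3n−2).
Smallest index with value > 1197: n = 21 (giving 1281).
Largest index with value < 4720: n = 39 (giving 4485).
Indices 21 through 39: 19 terms.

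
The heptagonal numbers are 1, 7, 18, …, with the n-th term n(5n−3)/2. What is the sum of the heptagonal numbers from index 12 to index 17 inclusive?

3067

Σ i(5i−3)/2 = (5Σi² − 3Σi) / 2 over i = 12..17.
Σi = 153 − 66 = 87 and Σi² = 1785 − 506 = 1279.
(5·1279 − 3·87) / 2 = 6134/2 = 3067.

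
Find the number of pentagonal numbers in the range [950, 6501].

The n-th pentagonal number is n(3n−1)/2.
Smallest index with value ≥ 950: n = 26 (giving 1001).
Largest index with value ≤ 6501: n = 66 (giving 6501).
Indices 26 through 66: 41 terms.

41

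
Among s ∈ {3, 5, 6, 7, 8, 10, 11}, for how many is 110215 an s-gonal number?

s = 3: P(3, 469) = 110215. ✓
s = 5: P(5, 271) = 110026 and P(5, 272) = 110840; 110215 is not s-gonal.
s = 6: P(6, 235) = 110215. ✓
s = 7: P(7, 210) = 109935 and P(7, 211) = 110986; 110215 is not s-gonal.
s = 8: P(8, 192) = 110208 and P(8, 193) = 111361; 110215 is not s-gonal.
s = 10: P(10, 166) = 109726 and P(10, 167) = 111055; 110215 is not s-gonal.
s = 11: P(11, 156) = 108966 and P(11, 157) = 110371; 110215 is not s-gonal.
Hits: s ∈ {3, 6} → 2.

2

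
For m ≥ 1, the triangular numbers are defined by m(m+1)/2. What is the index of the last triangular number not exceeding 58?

10

Solve n(n+1)/2 ≤ 58 for integer n.
n = 10 gives 55 ≤ 58, while n = 11 gives 66 > 58; so the answer is index 10.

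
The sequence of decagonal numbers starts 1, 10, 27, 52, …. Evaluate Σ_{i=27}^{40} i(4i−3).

Σ i(4i−3) = 4Σi² − 3Σi over i = 27..40.
Σi = 820 − 351 = 469 and Σi² = 22140 − 6201 = 15939.
4·15939 − 3·469 = 62349.

62349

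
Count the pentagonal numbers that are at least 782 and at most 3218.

24

The n-th pentagonal number is n(3n−1)/2.
Smallest index with value ≥ 782: n = 23 (giving 782).
Largest index with value ≤ 3218: n = 46 (giving 3151).
Indices 23 through 46: 24 terms.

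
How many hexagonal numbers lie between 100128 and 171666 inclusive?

The n-th hexagonal number is n(2n−1).
Smallest index with value ≥ 100128: n = 224 (giving 100128).
Largest index with value ≤ 171666: n = 293 (giving 171405).
Indices 224 through 293: 70 terms.

70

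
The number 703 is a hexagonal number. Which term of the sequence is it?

Set n(2n−1) = 703, giving 2n² − n − 703 = 0.
The discriminant is 1 + 8·703 = 5625, and √5625 = 75.
So n = (1 + 75) / 4 = 76/4 = 19.

19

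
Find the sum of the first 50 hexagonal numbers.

Σ i(2i−1) = 2Σi² − Σi over i = 1..50.
Σi = 1275 and Σi² = 42925.
2·42925 − 1·1275 = 84575.

84575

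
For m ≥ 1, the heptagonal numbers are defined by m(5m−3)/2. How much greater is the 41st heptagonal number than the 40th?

Consecutive heptagonal numbers differ by 5n − 4: here 5·41 − 4 = 201.

201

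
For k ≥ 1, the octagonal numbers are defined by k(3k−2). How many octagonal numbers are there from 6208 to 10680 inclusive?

15

The n-th octagonal number is n(3n−2).
Smallest index with value ≥ 6208: n = 46 (giving 6256).
Largest index with value ≤ 10680: n = 60 (giving 10680).
Indices 46 through 60: 15 terms.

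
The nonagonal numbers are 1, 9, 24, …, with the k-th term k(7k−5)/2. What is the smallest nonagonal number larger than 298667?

299739

Solve n(7n−5)/2 > 298667 for integer n.
The largest n with value ≤ 298667 is 292 (since 297694 ≤ 298667 < 299739), so the first above is n = 293, value 299739.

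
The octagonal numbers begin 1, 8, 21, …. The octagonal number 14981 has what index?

Set n(3n−2) = 14981, giving 3n² − 2n − 14981 = 0.
The discriminant is 4 + 12·14981 = 179776, and √179776 = 424.
So n = (2 + 424) / 6 = 426/6 = 71.

71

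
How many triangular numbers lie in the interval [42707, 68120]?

The n-th triangular number is n(n+1)/2.
Smallest index with value ≥ 42707: n = 292 (giving 42778).
Largest index with value ≤ 68120: n = 368 (giving 67896).
Indices 292 through 368: 77 terms.

77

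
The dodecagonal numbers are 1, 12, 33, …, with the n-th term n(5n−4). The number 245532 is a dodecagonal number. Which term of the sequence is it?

222

Set n(5n−4) = 245532, giving 5n² − 4n − 245532 = 0.
The discriminant is 16 + 20·245532 = 4910656, and √4910656 = 2216.
So n = (4 + 2216) / 10 = 2220/10 = 222.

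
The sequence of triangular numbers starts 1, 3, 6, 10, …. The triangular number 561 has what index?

33

Set n(n+1)/2 = 561, giving n² + n − 1122 = 0.
So n = (-1 + 67) / 2 = 66/2 = 33.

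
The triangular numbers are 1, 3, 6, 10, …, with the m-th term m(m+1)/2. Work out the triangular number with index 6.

6·7/2 = 42/2 = 21.

21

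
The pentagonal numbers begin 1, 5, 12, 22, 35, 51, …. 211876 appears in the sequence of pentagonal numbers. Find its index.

376

Set n(3n−1)/2 = 211876, giving 3n² − n − 423752 = 0.
The discriminant is 1 + 24·211876 = 5085025, and √5085025 = 2255.
So n = (1 + 2255) / 6 = 2256/6 = 376.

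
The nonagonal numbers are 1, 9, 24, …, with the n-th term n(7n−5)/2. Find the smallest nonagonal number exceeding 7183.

Solve n(7n−5)/2 > 7183 for integer n.
The largest n with value ≤ 7183 is 45 (since 6975 ≤ 7183 < 7291), so the first above is n = 46, value 7291.

7291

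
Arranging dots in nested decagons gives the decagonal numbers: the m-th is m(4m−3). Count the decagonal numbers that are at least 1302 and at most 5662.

20

The n-th decagonal number is n(4n−3).
Smallest index with value ≥ 1302: n = 19 (giving 1387).
Largest index with value ≤ 5662: n = 38 (giving 5662).
Indices 19 through 38: 20 terms.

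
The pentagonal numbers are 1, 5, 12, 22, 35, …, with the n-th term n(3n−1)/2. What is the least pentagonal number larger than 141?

Solve n(3n−1)/2 > 141 for integer n.
The largest n with value ≤ 141 is 9 (since 117 ≤ 141 < 145), so the first above is n = 10, value 145.

145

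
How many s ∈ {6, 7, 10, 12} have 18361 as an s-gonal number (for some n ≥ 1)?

2

s = 6: P(6, 96) = 18336 and P(6, 97) = 18721; 18361 is not s-gonal.
s = 7: P(7, 86) = 18361. ✓
s = 10: P(10, 68) = 18292 and P(10, 69) = 18837; 18361 is not s-gonal.
s = 12: P(12, 61) = 18361. ✓
Hits: s ∈ {7, 12} → 2.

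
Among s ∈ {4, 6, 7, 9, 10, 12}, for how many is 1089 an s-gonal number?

s = 4: P(4, 33) = 1089. ✓
s = 6: P(6, 23) = 1035 and P(6, 24) = 1128; 1089 is not s-gonal.
s = 7: P(7, 21) = 1071 and P(7, 22) = 1177; 1089 is not s-gonal.
s = 9: P(9, 18) = 1089. ✓
s = 10: P(10, 16) = 976 and P(10, 17) = 1105; 1089 is not s-gonal.
s = 12: P(12, 15) = 1065 and P(12, 16) = 1216; 1089 is not s-gonal.
Hits: s ∈ {4, 9} → 2.

2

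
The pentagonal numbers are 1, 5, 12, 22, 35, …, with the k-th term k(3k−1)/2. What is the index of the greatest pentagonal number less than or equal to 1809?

Solve n(3n−1)/2 ≤ 1809 for integer n.
n = 34 gives 1717 ≤ 1809, while n = 35 gives 1820 > 1809; so the answer is index 34.

34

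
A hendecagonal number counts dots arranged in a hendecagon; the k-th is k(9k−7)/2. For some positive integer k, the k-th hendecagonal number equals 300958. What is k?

259

Set n(9n−7)/2 = 300958, giving 9n² − 7n − 601916 = 0.
The discriminant is 49 + 72·300958 = 21669025, and √21669025 = 4655.
So n = (7 + 4655) / 18 = 4662/18 = 259.
Check: 259·(9·259 − 7)/2 = 300958. ✓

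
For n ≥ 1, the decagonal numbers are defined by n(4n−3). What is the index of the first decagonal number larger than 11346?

54

Solve n(4n−3) > 11346 for integer n.
The largest n with value ≤ 11346 is 53 (since 11077 ≤ 11346 < 11502), so the first above is n = 54, value 11502.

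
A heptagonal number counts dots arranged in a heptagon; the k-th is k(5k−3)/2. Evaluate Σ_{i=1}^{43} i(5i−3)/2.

67166

Σ i(5i−3)/2 = (5Σi² − 3Σi) / 2 over i = 1..43.
Σi = 946 and Σi² = 27434.
(5·27434 − 3·946) / 2 = 134332/2 = 67166.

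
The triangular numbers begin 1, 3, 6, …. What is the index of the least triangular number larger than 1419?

Solve n(n+1)/2 > 1419 for integer n.
The largest n with value ≤ 1419 is 52 (since 1378 ≤ 1419 < 1431), so the first above is n = 53, value 1431.

53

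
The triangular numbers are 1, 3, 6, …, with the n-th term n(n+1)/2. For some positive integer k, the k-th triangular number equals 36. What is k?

Set n(n+1)/2 = 36, giving n² + n − 72 = 0.
So n = (-1 + 17) / 2 = 16/2 = 8.
Check: 8·9/2 = 36. ✓

8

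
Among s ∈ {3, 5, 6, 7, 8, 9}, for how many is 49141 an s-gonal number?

s = 3: P(3, 313) = 49141. ✓
s = 5: P(5, 181) = 49051 and P(5, 182) = 49595; 49141 is not s-gonal.
s = 6: P(6, 157) = 49141. ✓
s = 7: P(7, 140) = 48790 and P(7, 141) = 49491; 49141 is not s-gonal.
s = 8: P(8, 128) = 48896 and P(8, 129) = 49665; 49141 is not s-gonal.
s = 9: P(9, 118) = 48439 and P(9, 119) = 49266; 49141 is not s-gonal.
Hits: s ∈ {3, 6} → 2.

2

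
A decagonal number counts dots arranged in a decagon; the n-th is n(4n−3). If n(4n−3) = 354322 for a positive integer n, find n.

Set n(4n−3) = 354322, giving 4n² − 3n − 354322 = 0.
The discriminant is 9 + 16·354322 = 5669161, and √5669161 = 2381.
So n = (3 + 2381) / 8 = 2384/8 = 298.

298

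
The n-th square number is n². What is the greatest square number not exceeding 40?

36

Solve n² ≤ 40 for integer n.
n = 6 gives 36 ≤ 40, while n = 7 gives 49 > 40; so the answer is 36.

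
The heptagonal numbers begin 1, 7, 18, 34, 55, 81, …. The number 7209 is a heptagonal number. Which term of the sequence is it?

Set n(5n−3)/2 = 7209, giving 5n² − 3n − 14418 = 0.
The discriminant is 9 + 40·7209 = 288369, and √288369 = 537.
So n = (3 + 537) / 10 = 540/10 = 54.

54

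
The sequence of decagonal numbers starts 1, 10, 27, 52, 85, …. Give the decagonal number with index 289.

333217

289·(4·289 − 3) = 289·1153 = 333217.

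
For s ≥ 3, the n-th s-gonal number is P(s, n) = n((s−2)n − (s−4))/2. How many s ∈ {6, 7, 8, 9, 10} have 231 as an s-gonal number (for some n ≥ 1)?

s = 6: P(6, 11) = 231. ✓
s = 7: P(7, 9) = 189 and P(7, 10) = 235; 231 is not s-gonal.
s = 8: P(8, 9) = 225 and P(8, 10) = 280; 231 is not s-gonal.
s = 9: P(9, 8) = 204 and P(9, 9) = 261; 231 is not s-gonal.
s = 10: P(10, 7) = 175 and P(10, 8) = 232; 231 is not s-gonal.
Hits: s ∈ {6} → 1.

1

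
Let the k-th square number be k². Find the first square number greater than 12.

Solve n² > 12 for integer n.
The largest n with value ≤ 12 is 3 (since 9 ≤ 12 < 16), so the first above is n = 4, value 16.

16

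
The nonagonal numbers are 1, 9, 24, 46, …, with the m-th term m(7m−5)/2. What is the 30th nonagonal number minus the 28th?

30·(7·30 − 5)/2 = 3075 and 28·(7·28 − 5)/2 = 2674.
Difference: 3075 − 2674 = 401.

401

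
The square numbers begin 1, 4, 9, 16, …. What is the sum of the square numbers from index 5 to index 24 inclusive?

Σ_{i=5}^{24} i² = 4900 − 30 = 4870.

4870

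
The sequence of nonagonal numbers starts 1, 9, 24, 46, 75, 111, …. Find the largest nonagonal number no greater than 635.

559

Solve n(7n−5)/2 ≤ 635 for integer n.
n = 13 gives 559 ≤ 635, while n = 14 gives 651 > 635; so the answer is 559.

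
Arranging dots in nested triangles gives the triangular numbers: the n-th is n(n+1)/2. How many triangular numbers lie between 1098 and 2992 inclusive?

30

The n-th triangular number is n(n+1)/2.
Smallest index with value ≥ 1098: n = 47 (giving 1128).
Largest index with value ≤ 2992: n = 76 (giving 2926).
Indices 47 through 76: 30 terms.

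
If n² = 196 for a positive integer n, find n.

14

We need n² = 196, so n = √196 = 14.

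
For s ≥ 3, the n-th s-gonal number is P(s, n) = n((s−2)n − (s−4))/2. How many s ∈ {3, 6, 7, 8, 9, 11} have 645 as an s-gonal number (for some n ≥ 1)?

1

s = 3: P(3, 35) = 630 and P(3, 36) = 666; 645 is not s-gonal.
s = 6: P(6, 18) = 630 and P(6, 19) = 703; 645 is not s-gonal.
s = 7: P(7, 16) = 616 and P(7, 17) = 697; 645 is not s-gonal.
s = 8: P(8, 15) = 645. ✓
s = 9: P(9, 13) = 559 and P(9, 14) = 651; 645 is not s-gonal.
s = 11: P(11, 12) = 606 and P(11, 13) = 715; 645 is not s-gonal.
Hits: s ∈ {8} → 1.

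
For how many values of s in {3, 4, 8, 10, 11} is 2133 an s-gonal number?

s = 3: P(3, 64) = 2080 and P(3, 65) = 2145; 2133 is not s-gonal.
s = 4: P(4, 46) = 2116 and P(4, 47) = 2209; 2133 is not s-gonal.
s = 8: P(8, 27) = 2133. ✓
s = 10: P(10, 23) = 2047 and P(10, 24) = 2232; 2133 is not s-gonal.
s = 11: P(11, 22) = 2101 and P(11, 23) = 2300; 2133 is not s-gonal.
Hits: s ∈ {8} → 1.

1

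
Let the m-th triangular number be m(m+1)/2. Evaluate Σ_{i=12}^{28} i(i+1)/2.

Σ i(i+1)/2 = (Σi² + Σi) / 2 over i = 12..28.
Σi = 406 − 66 = 340 and Σi² = 7714 − 506 = 7208.
(1·7208 + 1·340) / 2 = 7548/2 = 3774.

3774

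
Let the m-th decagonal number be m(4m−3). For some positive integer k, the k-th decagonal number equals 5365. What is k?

Set n(4n−3) = 5365, giving 4n² − 3n − 5365 = 0.
The discriminant is 9 + 16·5365 = 85849, and √85849 = 293.
So n = (3 + 293) / 8 = 296/8 = 37.
Check: 37·(4·37 − 3) = 5365. ✓

37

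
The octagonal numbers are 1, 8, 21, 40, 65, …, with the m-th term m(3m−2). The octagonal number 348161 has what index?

341

Set n(3n−2) = 348161, giving 3n² − 2n − 348161 = 0.
The discriminant is 4 + 12·348161 = 4177936, and √4177936 = 2044.
So n = (2 + 2044) / 6 = 2046/6 = 341.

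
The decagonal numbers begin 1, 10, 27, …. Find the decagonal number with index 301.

The 301st decagonal number is n(4n−3) with n = 301.
301·(4·301 − 3) = 301·1201 = 361501.

361501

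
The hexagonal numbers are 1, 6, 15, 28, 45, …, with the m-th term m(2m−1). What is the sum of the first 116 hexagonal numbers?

1047306

Σ i(2i−1) = 2Σi² − Σi over i = 1..116.
Σi = 6786 and Σi² = 527046.
2·527046 − 1·6786 = 1047306.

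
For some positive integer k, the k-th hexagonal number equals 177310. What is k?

Set n(2n−1) = 177310, giving 2n² − n − 177310 = 0.
The discriminant is 1 + 8·177310 = 1418481, and √1418481 = 1191.
So n = (1 + 1191) / 4 = 1192/4 = 298.

298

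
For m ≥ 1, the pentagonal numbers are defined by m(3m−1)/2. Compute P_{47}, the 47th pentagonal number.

The 47th pentagonal number is n(3n−1)/2 with n = 47.
47·(3·47 − 1)/2 = 47·140/2 = 47·70 = 3290.

3290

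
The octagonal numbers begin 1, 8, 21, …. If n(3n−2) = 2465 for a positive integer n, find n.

29

Set n(3n−2) = 2465, giving 3n² − 2n − 2465 = 0.
So n = (2 + 172) / 6 = 174/6 = 29.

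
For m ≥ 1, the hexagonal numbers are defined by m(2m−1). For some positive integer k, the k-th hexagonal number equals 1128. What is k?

24

Set n(2n−1) = 1128, giving 2n² − n − 1128 = 0.
The discriminant is 1 + 8·1128 = 9025, and √9025 = 95.
So n = (1 + 95) / 4 = 96/4 = 24.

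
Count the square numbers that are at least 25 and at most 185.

9

The n-th square number is n².
Smallest index with value ≥ 25: n = 5 (giving 25).
Largest index with value ≤ 185: n = 13 (giving 169).
Indices 5 through 13: 9 terms.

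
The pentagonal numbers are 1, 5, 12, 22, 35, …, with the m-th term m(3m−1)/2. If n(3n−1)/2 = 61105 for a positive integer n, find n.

Set n(3n−1)/2 = 61105, giving 3n² − n − 122210 = 0.
So n = (1 + 1211) / 6 = 1212/6 = 202.
Check: 202·(3·202 − 1)/2 = 61105. ✓

202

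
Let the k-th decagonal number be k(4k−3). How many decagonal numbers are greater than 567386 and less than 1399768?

214

The n-th decagonal number is n(4n−3).
Smallest index with value > 567386: n = 378 (giving 570402).
Largest index with value < 1399768: n = 591 (giving 1395351).
Indices 378 through 591: 214 terms.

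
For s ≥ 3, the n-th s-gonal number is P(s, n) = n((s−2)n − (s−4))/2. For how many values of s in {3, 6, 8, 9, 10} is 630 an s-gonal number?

2

s = 3: P(3, 35) = 630. ✓
s = 6: P(6, 18) = 630. ✓
s = 8: P(8, 14) = 560 and P(8, 15) = 645; 630 is not s-gonal.
s = 9: P(9, 13) = 559 and P(9, 14) = 651; 630 is not s-gonal.
s = 10: P(10, 12) = 540 and P(10, 13) = 637; 630 is not s-gonal.
Hits: s ∈ {3, 6} → 2.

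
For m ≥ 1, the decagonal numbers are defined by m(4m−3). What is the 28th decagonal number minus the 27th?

217

Consecutive decagonal numbers differ by 8n − 7: here 8·28 − 7 = 217.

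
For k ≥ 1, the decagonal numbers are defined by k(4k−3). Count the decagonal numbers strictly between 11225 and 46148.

The n-th decagonal number is n(4n−3).
Smallest index with value > 11225: n = 54 (giving 11502).
Largest index with value < 46148: n = 107 (giving 45475).
Indices 54 through 107: 54 terms.

54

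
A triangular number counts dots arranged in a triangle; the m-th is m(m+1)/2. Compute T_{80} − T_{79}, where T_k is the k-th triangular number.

Consecutive triangular numbers differ by n: T_{80} − T_{79} = 80.

80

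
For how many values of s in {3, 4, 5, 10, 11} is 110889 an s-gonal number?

1

s = 3: P(3, 470) = 110685 and P(3, 471) = 111156; 110889 is not s-gonal.
s = 4: P(4, 333) = 110889. ✓
s = 5: P(5, 272) = 110840 and P(5, 273) = 111657; 110889 is not s-gonal.
s = 10: P(10, 166) = 109726 and P(10, 167) = 111055; 110889 is not s-gonal.
s = 11: P(11, 157) = 110371 and P(11, 158) = 111785; 110889 is not s-gonal.
Hits: s ∈ {4} → 1.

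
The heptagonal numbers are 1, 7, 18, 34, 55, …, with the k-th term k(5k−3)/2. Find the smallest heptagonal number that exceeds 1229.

1288

Solve n(5n−3)/2 > 1229 for integer n.
The largest n with value ≤ 1229 is 22 (since 1177 ≤ 1229 < 1288), so the first above is n = 23, value 1288.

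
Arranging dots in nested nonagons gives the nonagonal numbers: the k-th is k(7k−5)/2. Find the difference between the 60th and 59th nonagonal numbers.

414

Consecutive nonagonal numbers differ by 7n − 6: here 7·60 − 6 = 414.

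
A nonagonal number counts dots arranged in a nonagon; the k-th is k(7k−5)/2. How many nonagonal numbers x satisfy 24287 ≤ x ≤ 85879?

74

The n-th nonagonal number is n(7n−5)/2.
Smallest index with value ≥ 24287: n = 84 (giving 24486).
Largest index with value ≤ 85879: n = 157 (giving 85879).
Indices 84 through 157: 74 terms.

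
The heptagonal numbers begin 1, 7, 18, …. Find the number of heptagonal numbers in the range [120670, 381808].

The n-th heptagonal number is n(5n−3)/2.
Smallest index with value ≥ 120670: n = 220 (giving 120670).
Largest index with value ≤ 381808: n = 391 (giving 381616).
Indices 220 through 391: 172 terms.

172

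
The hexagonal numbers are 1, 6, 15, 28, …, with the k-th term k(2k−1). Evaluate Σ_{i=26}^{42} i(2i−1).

39542

Σ i(2i−1) = 2Σi² − Σi over i = 26..42.
Σi = 903 − 325 = 578 and Σi² = 25585 − 5525 = 20060.
2·20060 − 1·578 = 39542.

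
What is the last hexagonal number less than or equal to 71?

66

Solve n(2n−1) ≤ 71 for integer n.
n = 6 gives 66 ≤ 71, while n = 7 gives 91 > 71; so the answer is 66.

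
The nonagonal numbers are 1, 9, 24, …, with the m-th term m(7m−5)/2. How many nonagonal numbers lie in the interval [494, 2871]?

17

The n-th nonagonal number is n(7n−5)/2.
Smallest index with value ≥ 494: n = 13 (giving 559).
Largest index with value ≤ 2871: n = 29 (giving 2871).
Indices 13 through 29: 17 terms.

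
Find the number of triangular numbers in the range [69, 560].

The n-th triangular number is n(n+1)/2.
Smallest index with value ≥ 69: n = 12 (giving 78).
Largest index with value ≤ 560: n = 32 (giving 528).
Indices 12 through 32: 21 terms.

21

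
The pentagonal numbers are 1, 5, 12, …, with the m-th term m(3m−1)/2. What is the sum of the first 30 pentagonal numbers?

13950

Σ i(3i−1)/2 = (3Σi² − Σi) / 2 over i = 1..30.
Σi = 465 and Σi² = 9455.
(3·9455 − 1·465) / 2 = 27900/2 = 13950.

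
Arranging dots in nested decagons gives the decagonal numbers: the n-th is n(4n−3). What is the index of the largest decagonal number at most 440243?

Solve n(4n−3) ≤ 440243 for integer n.
n = 332 gives 439900 ≤ 440243, while n = 333 gives 442557 > 440243; so the answer is index 332.

332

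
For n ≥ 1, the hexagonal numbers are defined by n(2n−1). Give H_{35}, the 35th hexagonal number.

35·(2·35 − 1) = 35·69 = 2415.

2415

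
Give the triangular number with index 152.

11628

152·153/2 = 23256/2 = 11628.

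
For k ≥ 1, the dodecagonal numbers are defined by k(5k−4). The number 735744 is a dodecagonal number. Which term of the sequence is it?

Set n(5n−4) = 735744, giving 5n² − 4n − 735744 = 0.
So n = (4 + 3836) / 10 = 3840/10 = 384.

384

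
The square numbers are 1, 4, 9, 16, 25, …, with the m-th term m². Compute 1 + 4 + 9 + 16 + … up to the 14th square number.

Σ_{i=1}^{14} i² = 14·15·29/6 = 1015.

1015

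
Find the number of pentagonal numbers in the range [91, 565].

12

The n-th pentagonal number is n(3n−1)/2.
Smallest index with value ≥ 91: n = 8 (giving 92).
Largest index with value ≤ 565: n = 19 (giving 532).
Indices 8 through 19: 12 terms.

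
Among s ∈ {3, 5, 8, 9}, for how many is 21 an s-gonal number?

s = 3: P(3, 6) = 21. ✓
s = 5: P(5, 3) = 12 and P(5, 4) = 22; 21 is not s-gonal.
s = 8: P(8, 3) = 21. ✓
s = 9: P(9, 2) = 9 and P(9, 3) = 24; 21 is not s-gonal.
Hits: s ∈ {3, 8} → 2.

2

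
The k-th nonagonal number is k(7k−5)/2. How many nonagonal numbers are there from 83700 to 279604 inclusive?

The n-th nonagonal number is n(7n−5)/2.
Smallest index with value ≥ 83700: n = 155 (giving 83700).
Largest index with value ≤ 279604: n = 283 (giving 279604).
Indices 155 through 283: 129 terms.

129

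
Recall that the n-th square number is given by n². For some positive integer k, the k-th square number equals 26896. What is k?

We need n² = 26896, so n = √26896 = 164.

164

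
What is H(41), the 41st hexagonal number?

The 41st hexagonal number is n(2n−1) with n = 41.
41·(2·41 − 1) = 41·81 = 3321.

3321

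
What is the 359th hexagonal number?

257403

The 359th hexagonal number is n(2n−1) with n = 359.
359·(2·359 − 1) = 359·717 = 257403.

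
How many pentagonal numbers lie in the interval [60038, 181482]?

The n-th pentagonal number is n(3n−1)/2.
Smallest index with value ≥ 60038: n = 201 (giving 60501).
Largest index with value ≤ 181482: n = 348 (giving 181482).
Indices 201 through 348: 148 terms.

148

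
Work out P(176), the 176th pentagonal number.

The 176th pentagonal number is n(3n−1)/2 with n = 176.
176·(3·176 − 1)/2 = 176·527/2 = 46376.

46376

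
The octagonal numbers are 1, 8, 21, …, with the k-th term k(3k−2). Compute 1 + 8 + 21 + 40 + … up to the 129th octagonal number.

2154945

Σ i(3i−2) = 3Σi² − 2Σi over i = 1..129.
Σi = 8385 and Σi² = 723905.
3·723905 − 2·8385 = 2154945.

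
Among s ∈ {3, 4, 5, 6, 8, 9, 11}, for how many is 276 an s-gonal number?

s = 3: P(3, 23) = 276. ✓
s = 4: P(4, 16) = 256 and P(4, 17) = 289; 276 is not s-gonal.
s = 5: P(5, 13) = 247 and P(5, 14) = 287; 276 is not s-gonal.
s = 6: P(6, 12) = 276. ✓
s = 8: P(8, 9) = 225 and P(8, 10) = 280; 276 is not s-gonal.
s = 9: P(9, 9) = 261 and P(9, 10) = 325; 276 is not s-gonal.
s = 11: P(11, 8) = 260 and P(11, 9) = 333; 276 is not s-gonal.
Hits: s ∈ {3, 6} → 2.

2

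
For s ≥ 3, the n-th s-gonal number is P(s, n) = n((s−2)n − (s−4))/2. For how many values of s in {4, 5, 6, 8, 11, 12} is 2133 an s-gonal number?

1

s = 4: P(4, 46) = 2116 and P(4, 47) = 2209; 2133 is not s-gonal.
s = 5: P(5, 37) = 2035 and P(5, 38) = 2147; 2133 is not s-gonal.
s = 6: P(6, 32) = 2016 and P(6, 33) = 2145; 2133 is not s-gonal.
s = 8: P(8, 27) = 2133. ✓
s = 11: P(11, 22) = 2101 and P(11, 23) = 2300; 2133 is not s-gonal.
s = 12: P(12, 21) = 2121 and P(12, 22) = 2332; 2133 is not s-gonal.
Hits: s ∈ {8} → 1.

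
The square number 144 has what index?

12

We need n² = 144, so n = √144 = 12.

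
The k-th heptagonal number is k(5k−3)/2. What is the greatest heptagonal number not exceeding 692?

Solve n(5n−3)/2 ≤ 692 for integer n.
n = 16 gives 616 ≤ 692, while n = 17 gives 697 > 692; so the answer is 616.

616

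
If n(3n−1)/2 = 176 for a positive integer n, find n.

11

Set n(3n−1)/2 = 176, giving 3n² − n − 352 = 0.
So n = (1 + 65) / 6 = 66/6 = 11.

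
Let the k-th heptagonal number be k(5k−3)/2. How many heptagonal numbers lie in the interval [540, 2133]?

15

The n-th heptagonal number is n(5n−3)/2.
Smallest index with value ≥ 540: n = 15 (giving 540).
Largest index with value ≤ 2133: n = 29 (giving 2059).
Indices 15 through 29: 15 terms.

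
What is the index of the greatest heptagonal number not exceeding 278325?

333

Solve n(5n−3)/2 ≤ 278325 for integer n.
n = 333 gives 276723 ≤ 278325, while n = 334 gives 278389 > 278325; so the answer is index 333.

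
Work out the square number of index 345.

345² = 119025.

119025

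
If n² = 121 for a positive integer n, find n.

We need n² = 121, so n = √121 = 11.

11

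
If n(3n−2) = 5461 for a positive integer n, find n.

43

Set n(3n−2) = 5461, giving 3n² − 2n − 5461 = 0.
The discriminant is 4 + 12·5461 = 65536, and √65536 = 256.
So n = (2 + 256) / 6 = 258/6 = 43.
Check: 43·(3·43 − 2) = 5461. ✓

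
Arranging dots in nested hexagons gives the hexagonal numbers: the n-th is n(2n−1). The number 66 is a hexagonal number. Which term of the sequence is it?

Set n(2n−1) = 66, giving 2n² − n − 66 = 0.
The discriminant is 1 + 8·66 = 529, and √529 = 23.
So n = (1 + 23) / 4 = 24/4 = 6.
Check: 6·(2·6 − 1) = 66. ✓

6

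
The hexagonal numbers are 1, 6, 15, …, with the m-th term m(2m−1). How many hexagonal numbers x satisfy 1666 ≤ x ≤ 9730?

41

The n-th hexagonal number is n(2n−1).
Smallest index with value ≥ 1666: n = 30 (giving 1770).
Largest index with value ≤ 9730: n = 70 (giving 9730).
Indices 30 through 70: 41 terms.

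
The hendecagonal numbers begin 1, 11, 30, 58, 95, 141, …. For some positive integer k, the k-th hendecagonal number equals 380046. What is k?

291

Set n(9n−7)/2 = 380046, giving 9n² − 7n − 760092 = 0.
So n = (7 + 5231) / 18 = 5238/18 = 291.
Check: 291·(9·291 − 7)/2 = 380046. ✓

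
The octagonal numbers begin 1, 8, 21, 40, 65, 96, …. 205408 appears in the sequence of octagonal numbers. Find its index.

Set n(3n−2) = 205408, giving 3n² − 2n − 205408 = 0.
The discriminant is 4 + 12·205408 = 2464900, and √2464900 = 1570.
So n = (2 + 1570) / 6 = 1572/6 = 262.
Check: 262·(3·262 − 2) = 205408. ✓

262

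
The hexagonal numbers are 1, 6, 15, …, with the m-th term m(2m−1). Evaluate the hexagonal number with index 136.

136·(2·136 − 1) = 136·271 = 36856.

36856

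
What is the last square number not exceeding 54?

49

Solve n² ≤ 54 for integer n.
n = 7 gives 49 ≤ 54, while n = 8 gives 64 > 54; so the answer is 49.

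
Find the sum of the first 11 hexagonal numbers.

946

Σ i(2i−1) = 2Σi² − Σi over i = 1..11.
Σi = 66 and Σi² = 506.
2·506 − 1·66 = 946.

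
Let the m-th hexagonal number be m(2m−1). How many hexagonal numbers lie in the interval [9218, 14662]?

The n-th hexagonal number is n(2n−1).
Smallest index with value ≥ 9218: n = 69 (giving 9453).
Largest index with value ≤ 14662: n = 85 (giving 14365).
Indices 69 through 85: 17 terms.

17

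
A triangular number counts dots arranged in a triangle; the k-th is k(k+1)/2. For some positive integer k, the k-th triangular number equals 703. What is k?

Set n(n+1)/2 = 703, giving n² + n − 1406 = 0.
The discriminant is 1 + 8·703 = 5625, and √5625 = 75.
So n = (-1 + 75) / 2 = 74/2 = 37.

37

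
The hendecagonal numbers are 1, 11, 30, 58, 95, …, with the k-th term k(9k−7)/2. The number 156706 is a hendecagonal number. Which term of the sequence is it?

Set n(9n−7)/2 = 156706, giving 9n² − 7n − 313412 = 0.
The discriminant is 49 + 72·156706 = 11282881, and √11282881 = 3359.
So n = (7 + 3359) / 18 = 3366/18 = 187.

187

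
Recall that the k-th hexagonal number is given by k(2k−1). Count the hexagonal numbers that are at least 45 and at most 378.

10

The n-th hexagonal number is n(2n−1).
Smallest index with value ≥ 45: n = 5 (giving 45).
Largest index with value ≤ 378: n = 14 (giving 378).
Indices 5 through 14: 10 terms.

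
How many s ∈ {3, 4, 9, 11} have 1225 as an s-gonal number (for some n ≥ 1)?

s = 3: P(3, 49) = 1225. ✓
s = 4: P(4, 35) = 1225. ✓
s = 9: P(9, 19) = 1216 and P(9, 20) = 1350; 1225 is not s-gonal.
s = 11: P(11, 16) = 1096 and P(11, 17) = 1241; 1225 is not s-gonal.
Hits: s ∈ {3, 4} → 2.

2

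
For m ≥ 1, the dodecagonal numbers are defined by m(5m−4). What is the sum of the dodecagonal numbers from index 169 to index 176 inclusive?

1184940

Σ i(5i−4) = 5Σi² − 4Σi over i = 169..176.
Σi = 15576 − 14196 = 1380 and Σi² = 1832776 − 1594684 = 238092.
5·238092 − 4·1380 = 1184940.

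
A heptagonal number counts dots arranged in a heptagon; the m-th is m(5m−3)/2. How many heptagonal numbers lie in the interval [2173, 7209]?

The n-th heptagonal number is n(5n−3)/2.
Smallest index with value ≥ 2173: n = 30 (giving 2205).
Largest index with value ≤ 7209: n = 54 (giving 7209).
Indices 30 through 54: 25 terms.

25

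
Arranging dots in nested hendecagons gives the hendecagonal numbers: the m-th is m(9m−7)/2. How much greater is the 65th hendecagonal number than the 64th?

Consecutive hendecagonal numbers differ by 9n − 8: here 9·65 − 8 = 577.

577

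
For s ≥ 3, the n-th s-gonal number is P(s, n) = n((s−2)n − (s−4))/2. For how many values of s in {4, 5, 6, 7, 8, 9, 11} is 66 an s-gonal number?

1

s = 4: P(4, 8) = 64 and P(4, 9) = 81; 66 is not s-gonal.
s = 5: P(5, 6) = 51 and P(5, 7) = 70; 66 is not s-gonal.
s = 6: P(6, 6) = 66. ✓
s = 7: P(7, 5) = 55 and P(7, 6) = 81; 66 is not s-gonal.
s = 8: P(8, 5) = 65 and P(8, 6) = 96; 66 is not s-gonal.
s = 9: P(9, 4) = 46 and P(9, 5) = 75; 66 is not s-gonal.
s = 11: P(11, 4) = 58 and P(11, 5) = 95; 66 is not s-gonal.
Hits: s ∈ {6} → 1.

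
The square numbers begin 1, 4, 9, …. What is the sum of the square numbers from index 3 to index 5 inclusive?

Σ_{i=3}^{5} i² = 55 − 5 = 50.

50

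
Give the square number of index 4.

16

4² = 16.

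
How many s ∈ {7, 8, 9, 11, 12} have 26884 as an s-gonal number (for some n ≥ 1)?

2

s = 7: P(7, 104) = 26884. ✓
s = 8: P(8, 94) = 26320 and P(8, 95) = 26885; 26884 is not s-gonal.
s = 9: P(9, 88) = 26884. ✓
s = 11: P(11, 77) = 26411 and P(11, 78) = 27105; 26884 is not s-gonal.
s = 12: P(12, 73) = 26353 and P(12, 74) = 27084; 26884 is not s-gonal.
Hits: s ∈ {7, 9} → 2.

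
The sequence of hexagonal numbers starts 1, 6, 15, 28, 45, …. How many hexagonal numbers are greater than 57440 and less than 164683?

The n-th hexagonal number is n(2n−1).
Smallest index with value > 57440: n = 170 (giving 57630).
Largest index with value < 164683: n = 287 (giving 164451).
Indices 170 through 287: 118 terms.

118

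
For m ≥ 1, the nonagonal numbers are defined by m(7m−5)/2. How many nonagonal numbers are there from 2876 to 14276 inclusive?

The n-th nonagonal number is n(7n−5)/2.
Smallest index with value ≥ 2876: n = 30 (giving 3075).
Largest index with value ≤ 14276: n = 64 (giving 14176).
Indices 30 through 64: 35 terms.

35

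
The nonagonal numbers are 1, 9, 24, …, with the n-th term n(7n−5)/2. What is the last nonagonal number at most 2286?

Solve n(7n−5)/2 ≤ 2286 for integer n.
n = 25 gives 2125 ≤ 2286, while n = 26 gives 2301 > 2286; so the answer is 2125.

2125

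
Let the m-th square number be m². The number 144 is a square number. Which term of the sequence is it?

We need n² = 144, so n = √144 = 12.
Check: 12² = 144. ✓

12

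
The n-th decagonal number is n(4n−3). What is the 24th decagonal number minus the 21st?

24·(4·24 − 3) = 2232 and 21·(4·21 − 3) = 1701.
Difference: 2232 − 1701 = 531.

531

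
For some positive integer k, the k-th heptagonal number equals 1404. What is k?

24

Set n(5n−3)/2 = 1404, giving 5n² − 3n − 2808 = 0.
The discriminant is 9 + 40·1404 = 56169, and √56169 = 237.
So n = (3 + 237) / 10 = 240/10 = 24.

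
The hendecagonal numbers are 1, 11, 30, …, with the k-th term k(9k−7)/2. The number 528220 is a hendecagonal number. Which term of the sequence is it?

Set n(9n−7)/2 = 528220, giving 9n² − 7n − 1056440 = 0.
So n = (7 + 6167) / 18 = 6174/18 = 343.

343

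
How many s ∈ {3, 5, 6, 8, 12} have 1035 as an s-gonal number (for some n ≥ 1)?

s = 3: P(3, 45) = 1035. ✓
s = 5: P(5, 26) = 1001 and P(5, 27) = 1080; 1035 is not s-gonal.
s = 6: P(6, 23) = 1035. ✓
s = 8: P(8, 18) = 936 and P(8, 19) = 1045; 1035 is not s-gonal.
s = 12: P(12, 14) = 924 and P(12, 15) = 1065; 1035 is not s-gonal.
Hits: s ∈ {3, 6} → 2.

2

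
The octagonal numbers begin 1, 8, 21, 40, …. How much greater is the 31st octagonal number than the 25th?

31·(3·31 − 2) = 2821 and 25·(3·25 − 2) = 1825.
Difference: 2821 − 1825 = 996.

996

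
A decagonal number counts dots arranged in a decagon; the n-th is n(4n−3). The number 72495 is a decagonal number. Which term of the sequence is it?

135

Set n(4n−3) = 72495, giving 4n² − 3n − 72495 = 0.
The discriminant is 9 + 16·72495 = 1159929, and √1159929 = 1077.
So n = (3 + 1077) / 8 = 1080/8 = 135.
Check: 135·(4·135 − 3) = 72495. ✓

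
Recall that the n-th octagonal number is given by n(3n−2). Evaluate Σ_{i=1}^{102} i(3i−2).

1066359

Σ i(3i−2) = 3Σi² − 2Σi over i = 1..102.
Σi = 5253 and Σi² = 358955.
3·358955 − 2·5253 = 1066359.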